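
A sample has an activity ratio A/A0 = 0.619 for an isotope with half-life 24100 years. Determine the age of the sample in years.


lambda = ln(2) / t_half = ln(2) / 24100 = 2.876129e-05 /yr
t = -ln(A/A0) / lambda
t = -ln(0.619) / 2.876129e-05
t = 16677 yr

16677


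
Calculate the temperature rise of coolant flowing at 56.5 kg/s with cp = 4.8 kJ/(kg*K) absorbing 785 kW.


dT = Q / (m_dot * cp)
dT = 785 / (56.5 * 4.8)
dT = 2.8945 C

2.8945


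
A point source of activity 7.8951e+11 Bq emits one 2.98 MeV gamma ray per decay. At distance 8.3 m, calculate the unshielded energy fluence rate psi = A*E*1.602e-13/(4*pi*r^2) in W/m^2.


psi = A * E * 1.602e-13 / (4*pi*r^2)
psi = 7.8951e+11 * 2.98 * 1.602e-13 / (4*pi*8.3^2)
psi = 4.3538e-04 W/m^2

4.3538e-04


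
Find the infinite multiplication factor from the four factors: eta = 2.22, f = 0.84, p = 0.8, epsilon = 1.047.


k_inf = eta * f * p * epsilon
k_inf = 2.22 * 0.84 * 0.8 * 1.047
k_inf = 1.5620

1.5620


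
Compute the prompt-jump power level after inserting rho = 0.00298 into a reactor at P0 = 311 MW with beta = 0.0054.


P1/P0 = beta / (beta - rho)
P1/P0 = 0.0054 / (0.0054 - 0.00298) = 2.231405
P1 = 311 * 2.231405 = 693.97 MW

693.97


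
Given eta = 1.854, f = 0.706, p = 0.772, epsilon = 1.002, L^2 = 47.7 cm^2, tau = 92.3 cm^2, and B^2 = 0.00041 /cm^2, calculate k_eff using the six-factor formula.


k_inf = eta*f*p*eps = 1.854*0.706*0.772*1.002 = 1.012510
P_TNL = 1/(1 + L^2*B^2) = 1/(1 + 47.7*0.00041) = 0.9808181
P_FNL = exp(-B^2*tau) = exp(-0.00041*92.3) = 0.9628641
k_eff = k_inf * P_TNL * P_FNL = 1.012510 * 0.9808181 * 0.9628641
k_eff = 0.95621

0.95621


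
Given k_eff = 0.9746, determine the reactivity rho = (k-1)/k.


rho = (k_eff - 1) / k_eff
rho = (0.9746 - 1) / 0.9746
rho = -0.026062

-0.026062


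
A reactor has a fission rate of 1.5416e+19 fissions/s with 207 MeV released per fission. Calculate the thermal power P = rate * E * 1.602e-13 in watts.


P = fission_rate * E_MeV * 1.602e-13
P = 1.5416e+19 * 207 * 1.602e-13
P = 5.1122e+08 W

5.1122e+08


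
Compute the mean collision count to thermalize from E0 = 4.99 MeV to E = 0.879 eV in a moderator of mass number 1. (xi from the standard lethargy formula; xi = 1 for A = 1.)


xi = 1 + (A-1)^2/(2A)*ln((A-1)/(A+1)) = 1 (for A = 1)
n = ln(E0/E) / xi
n = ln(4.99e6 / 0.879) / 1
n = ln(5.676906e+06) / 1 = 15.552

15.552


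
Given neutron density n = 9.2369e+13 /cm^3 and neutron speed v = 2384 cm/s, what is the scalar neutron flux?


phi = n * v
phi = 9.2369e+13 * 2384
phi = 2.2021e+17 /cm^2/s

2.2021e+17


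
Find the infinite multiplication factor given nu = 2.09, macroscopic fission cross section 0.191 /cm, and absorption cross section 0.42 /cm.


k_inf = nu * Sigma_f / Sigma_a
k_inf = 2.09 * 0.191 / 0.42
k_inf = 0.95045

0.95045


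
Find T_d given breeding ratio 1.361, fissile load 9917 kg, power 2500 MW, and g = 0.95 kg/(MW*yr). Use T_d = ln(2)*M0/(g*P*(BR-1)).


Breeding gain G = BR - 1 = 1.361 - 1 = 0.361
Fissile production rate = g * P * G = 0.95 * 2500 * 0.361 = 857.375 kg/yr
T_d = ln(2) * M0 / (g * P * G)
T_d = ln(2) * 9917 / 857.375 = 8.0174 yr

8.0174


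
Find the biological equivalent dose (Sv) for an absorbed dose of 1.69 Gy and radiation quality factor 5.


H = D * Q
H = 1.69 * 5
H = 8.4500 Sv

8.4500


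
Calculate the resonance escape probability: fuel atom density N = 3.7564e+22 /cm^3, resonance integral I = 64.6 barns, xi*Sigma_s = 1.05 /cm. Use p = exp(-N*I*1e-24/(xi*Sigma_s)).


p = exp(-N * I * 1e-24 / (xi*Sigma_s))
p = exp(-3.7564e+22 * 64.6 * 1e-24 / 1.05)
p = 0.099154

0.099154


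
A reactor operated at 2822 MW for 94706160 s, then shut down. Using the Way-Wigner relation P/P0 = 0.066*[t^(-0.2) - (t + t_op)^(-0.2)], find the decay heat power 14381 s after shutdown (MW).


P/P0 = 0.066 * [t^(-0.2) - (t + t_op)^(-0.2)]
P/P0 = 0.066 * [14381^(-0.2) - (14381 + 94706160)^(-0.2)]
P/P0 = 0.066 * [0.1473812 - 0.02539283] = 0.008051232
P = 2822 * 0.008051232 = 22.721 MW

22.721


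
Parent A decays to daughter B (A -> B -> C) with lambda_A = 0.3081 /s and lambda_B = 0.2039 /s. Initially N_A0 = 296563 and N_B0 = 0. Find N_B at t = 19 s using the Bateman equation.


N_B(t) = lambda_A * N_A0 / (lambda_B - lambda_A) * [exp(-lambda_A*t) - exp(-lambda_B*t)]
exp(-0.3081*19) = 0.002868689; exp(-0.2039*19) = 0.02077303
N_B = 0.3081 * 296563 / (0.2039 - 0.3081) * (0.002868689 - 0.02077303)
N_B = 15700

15700


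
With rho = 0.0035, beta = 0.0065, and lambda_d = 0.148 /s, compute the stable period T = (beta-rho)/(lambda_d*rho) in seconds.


T = (beta - rho) / (lambda_d * rho)
T = (0.0065 - 0.0035) / (0.148 * 0.0035)
T = 5.7915 s

5.7915


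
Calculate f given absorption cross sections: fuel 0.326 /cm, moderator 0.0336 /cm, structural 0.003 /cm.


f = Sigma_a_fuel / (Sigma_a_fuel + Sigma_a_mod + Sigma_a_other)
f = 0.326 / (0.326 + 0.0336 + 0.003)
f = 0.89906

0.89906


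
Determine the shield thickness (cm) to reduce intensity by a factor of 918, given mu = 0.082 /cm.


x = ln(factor) / mu
x = ln(918) / 0.082
x = 83.198 cm

83.198


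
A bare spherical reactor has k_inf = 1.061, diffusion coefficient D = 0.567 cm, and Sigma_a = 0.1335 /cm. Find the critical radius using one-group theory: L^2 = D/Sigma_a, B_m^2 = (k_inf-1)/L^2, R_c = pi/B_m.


L^2 = D / Sigma_a = 0.567 / 0.1335 = 4.247191 cm^2
B_m^2 = (k_inf - 1) / L^2 = (1.061 - 1) / 4.247191 = 0.01436243 /cm^2
For a bare sphere: B_g = pi/R, so R_c = pi / sqrt(B_m^2)
R_c = pi / sqrt(0.01436243) = 26.214 cm

26.214


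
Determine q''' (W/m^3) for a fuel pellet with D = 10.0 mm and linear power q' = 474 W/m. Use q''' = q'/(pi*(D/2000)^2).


r = D / 2 / 1000 = 10.0 / 2 / 1000 = 0.005 m
q''' = q' / (pi * r^2)
q''' = 474 / (pi * 0.005^2)
q''' = 6.0352e+06 W/m^3

6.0352e+06


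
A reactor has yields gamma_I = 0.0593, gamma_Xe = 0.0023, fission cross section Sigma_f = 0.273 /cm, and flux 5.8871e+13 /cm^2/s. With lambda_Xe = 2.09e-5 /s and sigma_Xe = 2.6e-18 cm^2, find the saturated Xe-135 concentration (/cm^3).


Xe_eq = (gamma_I + gamma_Xe) * Sigma_f * phi / (lambda_Xe + sigma_Xe * phi)
Numerator = (0.0593 + 0.0023) * 0.273 * 5.8871e+13 = 9.900218e+11
Denominator = 2.09e-5 + 2.6e-18 * 5.8871e+13 = 1.739646e-04
Xe_eq = 9.900218e+11 / 1.739646e-04 = 5.6909e+15 /cm^3

5.6909e+15


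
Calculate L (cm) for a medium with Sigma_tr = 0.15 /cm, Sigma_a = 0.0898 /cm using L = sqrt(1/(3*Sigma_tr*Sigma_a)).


D = 1 / (3 * Sigma_tr) = 1 / (3 * 0.15) = 2.222222 cm
L = sqrt(D / Sigma_a)
L = sqrt(2.222222 / 0.0898)
L = 4.9746 cm

4.9746


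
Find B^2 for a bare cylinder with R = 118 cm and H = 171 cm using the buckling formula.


B^2 = (2.405/R)^2 + (pi/H)^2
B^2 = (2.405/118)^2 + (pi/171)^2
B^2 = 7.5293e-04 /cm^2

7.5293e-04


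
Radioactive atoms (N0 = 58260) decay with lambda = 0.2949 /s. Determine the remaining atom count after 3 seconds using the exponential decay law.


N = N0 * exp(-lambda * t)
N = 58260 * exp(-0.2949 * 3)
N = 24052

24052


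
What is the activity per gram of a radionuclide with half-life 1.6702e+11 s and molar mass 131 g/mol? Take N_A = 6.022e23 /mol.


lambda = ln(2) / t_half = ln(2) / 1.6702e+11 = 4.150085e-12 /s
SA = lambda * N_A / M
SA = 4.150085e-12 * 6.022e23 / 131
SA = 1.9078e+10 Bq/g

1.9078e+10


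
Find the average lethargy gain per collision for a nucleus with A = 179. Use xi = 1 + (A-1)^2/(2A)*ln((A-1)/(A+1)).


xi = 1 + (A-1)^2/(2A) * ln((A-1)/(A+1))
xi = 1 + (179-1)^2/(2*179) * ln((179-1)/(179 +1))
xi = 0.011132

0.011132


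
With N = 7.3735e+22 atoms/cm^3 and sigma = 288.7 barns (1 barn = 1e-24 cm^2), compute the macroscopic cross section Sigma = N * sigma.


Sigma = N * sigma_barns * 1e-24
Sigma = 7.3735e+22 * 288.7 * 1e-24
Sigma = 21.287 /cm

21.287


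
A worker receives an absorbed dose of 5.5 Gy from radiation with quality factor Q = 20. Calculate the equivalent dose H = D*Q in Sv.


H = D * Q
H = 5.5 * 20
H = 110.00 Sv

110.00


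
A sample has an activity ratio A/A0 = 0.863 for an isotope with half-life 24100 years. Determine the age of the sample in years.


lambda = ln(2) / t_half = ln(2) / 24100 = 2.876129e-05 /yr
t = -ln(A/A0) / lambda
t = -ln(0.863) / 2.876129e-05
t = 5122.9 yr

5122.9


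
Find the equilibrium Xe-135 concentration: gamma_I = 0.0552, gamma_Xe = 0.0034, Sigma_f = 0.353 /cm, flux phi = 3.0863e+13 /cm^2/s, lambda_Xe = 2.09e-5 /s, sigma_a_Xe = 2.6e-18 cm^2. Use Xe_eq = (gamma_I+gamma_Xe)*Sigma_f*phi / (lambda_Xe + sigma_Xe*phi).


Xe_eq = (gamma_I + gamma_Xe) * Sigma_f * phi / (lambda_Xe + sigma_Xe * phi)
Numerator = (0.0552 + 0.0034) * 0.353 * 3.0863e+13 = 6.384258e+11
Denominator = 2.09e-5 + 2.6e-18 * 3.0863e+13 = 1.011438e-04
Xe_eq = 6.384258e+11 / 1.011438e-04 = 6.3121e+15 /cm^3

6.3121e+15


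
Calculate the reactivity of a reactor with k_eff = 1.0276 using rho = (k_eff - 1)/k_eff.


rho = (k_eff - 1) / k_eff
rho = (1.0276 - 1) / 1.0276
rho = 0.026859

0.026859


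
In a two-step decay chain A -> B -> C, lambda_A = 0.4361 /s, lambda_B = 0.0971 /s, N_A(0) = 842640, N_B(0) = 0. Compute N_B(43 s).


N_B(t) = lambda_A * N_A0 / (lambda_B - lambda_A) * [exp(-lambda_A*t) - exp(-lambda_B*t)]
exp(-0.4361*43) = 7.177606e-09; exp(-0.0971*43) = 0.01537058
N_B = 0.4361 * 842640 / (0.0971 - 0.4361) * (7.177606e-09 - 0.01537058)
N_B = 16662

16662


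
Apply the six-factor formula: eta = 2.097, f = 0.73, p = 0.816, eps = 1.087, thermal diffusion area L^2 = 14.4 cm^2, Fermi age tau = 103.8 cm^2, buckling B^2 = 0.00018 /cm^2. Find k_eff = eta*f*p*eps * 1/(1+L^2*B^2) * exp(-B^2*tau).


k_inf = eta*f*p*eps = 2.097*0.73*0.816*1.087 = 1.357816
P_TNL = 1/(1 + L^2*B^2) = 1/(1 + 14.4*0.00018) = 0.9974147
P_FNL = exp(-B^2*tau) = exp(-0.00018*103.8) = 0.9814895
k_eff = k_inf * P_TNL * P_FNL = 1.357816 * 0.9974147 * 0.9814895
k_eff = 1.3292

1.3292


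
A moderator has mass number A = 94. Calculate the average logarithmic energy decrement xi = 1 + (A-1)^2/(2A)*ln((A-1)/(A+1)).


xi = 1 + (A-1)^2/(2A) * ln((A-1)/(A+1))
xi = 1 + (94-1)^2/(2*94) * ln((94-1)/(94 +1))
xi = 0.021126

0.021126


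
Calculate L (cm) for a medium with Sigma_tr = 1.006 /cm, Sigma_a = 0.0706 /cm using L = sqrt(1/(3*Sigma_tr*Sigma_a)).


D = 1 / (3 * Sigma_tr) = 1 / (3 * 1.006) = 0.3313453 cm
L = sqrt(D / Sigma_a)
L = sqrt(0.3313453 / 0.0706)
L = 2.1664 cm

2.1664


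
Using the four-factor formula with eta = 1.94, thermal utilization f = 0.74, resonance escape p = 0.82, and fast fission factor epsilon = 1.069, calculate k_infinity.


k_inf = eta * f * p * epsilon
k_inf = 1.94 * 0.74 * 0.82 * 1.069
k_inf = 1.2584

1.2584


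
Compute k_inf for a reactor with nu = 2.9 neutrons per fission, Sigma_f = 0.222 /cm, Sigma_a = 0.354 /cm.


k_inf = nu * Sigma_f / Sigma_a
k_inf = 2.9 * 0.222 / 0.354
k_inf = 1.8186

1.8186


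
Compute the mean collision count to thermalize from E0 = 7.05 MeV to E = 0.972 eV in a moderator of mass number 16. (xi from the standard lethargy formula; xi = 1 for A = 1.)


xi = 1 + (A-1)^2/(2A)*ln((A-1)/(A+1)) = 0.1199467 (for A = 16)
n = ln(E0/E) / xi
n = ln(7.05e6 / 0.972) / 0.1199467
n = ln(7.253086e+06) / 0.1199467 = 131.70

131.70


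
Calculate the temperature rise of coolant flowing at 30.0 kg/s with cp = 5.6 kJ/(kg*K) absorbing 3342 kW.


dT = Q / (m_dot * cp)
dT = 3342 / (30.0 * 5.6)
dT = 19.893 C

19.893


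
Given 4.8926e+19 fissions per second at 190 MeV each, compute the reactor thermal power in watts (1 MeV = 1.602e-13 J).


P = fission_rate * E_MeV * 1.602e-13
P = 4.8926e+19 * 190 * 1.602e-13
P = 1.4892e+09 W

1.4892e+09


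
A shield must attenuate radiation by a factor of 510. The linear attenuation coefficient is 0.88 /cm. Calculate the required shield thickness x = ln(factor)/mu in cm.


x = ln(factor) / mu
x = ln(510) / 0.88
x = 7.0846 cm

7.0846


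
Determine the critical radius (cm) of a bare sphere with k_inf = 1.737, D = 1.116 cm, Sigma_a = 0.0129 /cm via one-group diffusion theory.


L^2 = D / Sigma_a = 1.116 / 0.0129 = 86.51163 cm^2
B_m^2 = (k_inf - 1) / L^2 = (1.737 - 1) / 86.51163 = 0.008519086 /cm^2
For a bare sphere: B_g = pi/R, so R_c = pi / sqrt(B_m^2)
R_c = pi / sqrt(0.008519086) = 34.037 cm

34.037


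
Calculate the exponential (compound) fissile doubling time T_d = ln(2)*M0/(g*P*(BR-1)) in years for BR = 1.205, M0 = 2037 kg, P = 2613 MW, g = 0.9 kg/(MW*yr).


Breeding gain G = BR - 1 = 1.205 - 1 = 0.205
Fissile production rate = g * P * G = 0.9 * 2613 * 0.205 = 482.0985 kg/yr
T_d = ln(2) * M0 / (g * P * G)
T_d = ln(2) * 2037 / 482.0985 = 2.9287 yr

2.9287


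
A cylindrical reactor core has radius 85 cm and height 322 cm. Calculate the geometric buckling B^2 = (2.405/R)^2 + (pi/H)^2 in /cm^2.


B^2 = (2.405/R)^2 + (pi/H)^2
B^2 = (2.405/85)^2 + (pi/322)^2
B^2 = 8.9575e-04 /cm^2

8.9575e-04


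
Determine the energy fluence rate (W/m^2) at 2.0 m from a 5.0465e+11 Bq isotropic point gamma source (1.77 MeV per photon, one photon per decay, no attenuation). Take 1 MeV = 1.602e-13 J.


psi = A * E * 1.602e-13 / (4*pi*r^2)
psi = 5.0465e+11 * 1.77 * 1.602e-13 / (4*pi*2.0^2)
psi = 0.0028468 W/m^2

0.0028468


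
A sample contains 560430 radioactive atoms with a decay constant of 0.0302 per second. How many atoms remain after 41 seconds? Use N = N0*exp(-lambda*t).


N = N0 * exp(-lambda * t)
N = 560430 * exp(-0.0302 * 41)
N = 162472

162472


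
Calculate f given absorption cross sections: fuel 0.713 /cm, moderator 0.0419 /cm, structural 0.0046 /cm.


f = Sigma_a_fuel / (Sigma_a_fuel + Sigma_a_mod + Sigma_a_other)
f = 0.713 / (0.713 + 0.0419 + 0.0046)
f = 0.93878

0.93878


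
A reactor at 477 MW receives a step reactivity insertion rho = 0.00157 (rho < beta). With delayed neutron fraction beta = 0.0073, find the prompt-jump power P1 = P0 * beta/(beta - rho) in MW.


P1/P0 = beta / (beta - rho)
P1/P0 = 0.0073 / (0.0073 - 0.00157) = 1.273997
P1 = 477 * 1.273997 = 607.70 MW

607.70


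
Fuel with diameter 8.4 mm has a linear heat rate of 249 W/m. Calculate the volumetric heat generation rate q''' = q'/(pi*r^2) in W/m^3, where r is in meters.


r = D / 2 / 1000 = 8.4 / 2 / 1000 = 0.0042 m
q''' = q' / (pi * r^2)
q''' = 249 / (pi * 0.0042^2)
q''' = 4.4931e+06 W/m^3

4.4931e+06


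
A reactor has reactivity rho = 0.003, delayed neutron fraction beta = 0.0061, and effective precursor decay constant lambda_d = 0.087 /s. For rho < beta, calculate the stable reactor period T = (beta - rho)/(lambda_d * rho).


T = (beta - rho) / (lambda_d * rho)
T = (0.0061 - 0.003) / (0.087 * 0.003)
T = 11.877 s

11.877


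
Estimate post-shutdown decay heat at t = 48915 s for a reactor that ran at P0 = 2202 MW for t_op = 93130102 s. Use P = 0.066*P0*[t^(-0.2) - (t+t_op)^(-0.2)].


P/P0 = 0.066 * [t^(-0.2) - (t + t_op)^(-0.2)]
P/P0 = 0.066 * [48915^(-0.2) - (48915 + 93130102)^(-0.2)]
P/P0 = 0.066 * [0.1153750 - 0.02547630] = 0.005933314
P = 2202 * 0.005933314 = 13.065 MW

13.065


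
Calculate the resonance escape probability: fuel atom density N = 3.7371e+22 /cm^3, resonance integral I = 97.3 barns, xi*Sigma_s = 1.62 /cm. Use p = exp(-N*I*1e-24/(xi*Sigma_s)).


p = exp(-N * I * 1e-24 / (xi*Sigma_s))
p = exp(-3.7371e+22 * 97.3 * 1e-24 / 1.62)
p = 0.10597

0.10597


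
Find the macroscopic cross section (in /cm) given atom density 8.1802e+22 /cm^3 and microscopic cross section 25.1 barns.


Sigma = N * sigma_barns * 1e-24
Sigma = 8.1802e+22 * 25.1 * 1e-24
Sigma = 2.0532 /cm

2.0532


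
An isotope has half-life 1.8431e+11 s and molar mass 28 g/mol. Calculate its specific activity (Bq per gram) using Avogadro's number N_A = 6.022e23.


lambda = ln(2) / t_half = ln(2) / 1.8431e+11 = 3.760768e-12 /s
SA = lambda * N_A / M
SA = 3.760768e-12 * 6.022e23 / 28
SA = 8.0883e+10 Bq/g

8.0883e+10


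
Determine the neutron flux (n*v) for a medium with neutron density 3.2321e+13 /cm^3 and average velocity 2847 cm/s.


phi = n * v
phi = 3.2321e+13 * 2847
phi = 9.2018e+16 /cm^2/s

9.2018e+16


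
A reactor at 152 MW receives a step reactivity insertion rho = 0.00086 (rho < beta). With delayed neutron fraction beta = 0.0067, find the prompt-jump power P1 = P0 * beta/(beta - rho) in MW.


P1/P0 = beta / (beta - rho)
P1/P0 = 0.0067 / (0.0067 - 0.00086) = 1.147260
P1 = 152 * 1.147260 = 174.38 MW

174.38


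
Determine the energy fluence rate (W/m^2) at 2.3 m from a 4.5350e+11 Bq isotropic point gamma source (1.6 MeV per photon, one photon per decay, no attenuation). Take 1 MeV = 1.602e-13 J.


psi = A * E * 1.602e-13 / (4*pi*r^2)
psi = 4.5350e+11 * 1.6 * 1.602e-13 / (4*pi*2.3^2)
psi = 0.0017486 W/m^2

0.0017486


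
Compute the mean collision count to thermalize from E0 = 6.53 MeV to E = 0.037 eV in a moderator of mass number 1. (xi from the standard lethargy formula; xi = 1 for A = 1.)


xi = 1 + (A-1)^2/(2A)*ln((A-1)/(A+1)) = 1 (for A = 1)
n = ln(E0/E) / xi
n = ln(6.53e6 / 0.037) / 1
n = ln(1.764865e+08) / 1 = 18.989

18.989


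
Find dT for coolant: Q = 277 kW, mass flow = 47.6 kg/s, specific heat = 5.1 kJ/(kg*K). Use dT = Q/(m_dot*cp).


dT = Q / (m_dot * cp)
dT = 277 / (47.6 * 5.1)
dT = 1.1410 C

1.1410


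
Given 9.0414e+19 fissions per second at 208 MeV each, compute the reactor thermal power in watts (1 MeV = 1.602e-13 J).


P = fission_rate * E_MeV * 1.602e-13
P = 9.0414e+19 * 208 * 1.602e-13
P = 3.0127e+09 W

3.0127e+09


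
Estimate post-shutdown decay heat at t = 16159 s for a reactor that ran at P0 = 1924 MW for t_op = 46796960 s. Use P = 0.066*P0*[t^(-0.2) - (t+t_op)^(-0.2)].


P/P0 = 0.066 * [t^(-0.2) - (t + t_op)^(-0.2)]
P/P0 = 0.066 * [16159^(-0.2) - (16159 + 46796960)^(-0.2)]
P/P0 = 0.066 * [0.1439850 - 0.02923657] = 0.007573396
P = 1924 * 0.007573396 = 14.571 MW

14.571


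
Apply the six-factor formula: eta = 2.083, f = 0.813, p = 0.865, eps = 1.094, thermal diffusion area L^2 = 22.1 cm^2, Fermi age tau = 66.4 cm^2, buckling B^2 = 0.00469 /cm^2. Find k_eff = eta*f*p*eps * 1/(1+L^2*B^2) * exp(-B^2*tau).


k_inf = eta*f*p*eps = 2.083*0.813*0.865*1.094 = 1.602556
P_TNL = 1/(1 + L^2*B^2) = 1/(1 + 22.1*0.00469) = 0.9060852
P_FNL = exp(-B^2*tau) = exp(-0.00469*66.4) = 0.7324091
k_eff = k_inf * P_TNL * P_FNL = 1.602556 * 0.9060852 * 0.7324091
k_eff = 1.0635

1.0635


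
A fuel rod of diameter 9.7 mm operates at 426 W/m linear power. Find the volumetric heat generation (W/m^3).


r = D / 2 / 1000 = 9.7 / 2 / 1000 = 0.00485 m
q''' = q' / (pi * r^2)
q''' = 426 / (pi * 0.00485^2)
q''' = 5.7647e+06 W/m^3

5.7647e+06


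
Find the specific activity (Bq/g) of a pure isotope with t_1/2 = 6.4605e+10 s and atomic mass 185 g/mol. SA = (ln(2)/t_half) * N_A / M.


lambda = ln(2) / t_half = ln(2) / 6.4605e+10 = 1.072900e-11 /s
SA = lambda * N_A / M
SA = 1.072900e-11 * 6.022e23 / 185
SA = 3.4924e+10 Bq/g

3.4924e+10


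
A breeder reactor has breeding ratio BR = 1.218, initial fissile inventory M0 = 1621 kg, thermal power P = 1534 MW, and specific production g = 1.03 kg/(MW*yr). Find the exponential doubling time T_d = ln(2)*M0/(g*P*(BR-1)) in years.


Breeding gain G = BR - 1 = 1.218 - 1 = 0.218
Fissile production rate = g * P * G = 1.03 * 1534 * 0.218 = 344.44436 kg/yr
T_d = ln(2) * M0 / (g * P * G)
T_d = ln(2) * 1621 / 344.44436 = 3.2620 yr

3.2620


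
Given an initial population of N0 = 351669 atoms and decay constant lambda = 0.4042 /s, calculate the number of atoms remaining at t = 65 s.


N = N0 * exp(-lambda * t)
N = 351669 * exp(-0.4042 * 65)
N = 1.3675e-06

1.3675e-06


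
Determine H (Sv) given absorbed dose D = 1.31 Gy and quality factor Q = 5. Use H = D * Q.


H = D * Q
H = 1.31 * 5
H = 6.5500 Sv

6.5500


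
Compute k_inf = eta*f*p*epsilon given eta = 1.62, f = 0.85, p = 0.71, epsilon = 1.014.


k_inf = eta * f * p * epsilon
k_inf = 1.62 * 0.85 * 0.71 * 1.014
k_inf = 0.99136

0.99136


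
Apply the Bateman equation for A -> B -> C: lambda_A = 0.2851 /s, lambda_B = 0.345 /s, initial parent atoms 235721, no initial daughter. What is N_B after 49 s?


N_B(t) = lambda_A * N_A0 / (lambda_B - lambda_A) * [exp(-lambda_A*t) - exp(-lambda_B*t)]
exp(-0.2851*49) = 8.569382e-07; exp(-0.345*49) = 4.552519e-08
N_B = 0.2851 * 235721 / (0.345 - 0.2851) * (8.569382e-07 - 4.552519e-08)
N_B = 0.91035

0.91035


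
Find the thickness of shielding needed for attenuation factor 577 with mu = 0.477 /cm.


x = ln(factor) / mu
x = ln(577) / 0.477
x = 13.329 cm

13.329


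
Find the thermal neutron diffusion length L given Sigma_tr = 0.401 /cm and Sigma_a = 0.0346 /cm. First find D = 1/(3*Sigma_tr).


D = 1 / (3 * Sigma_tr) = 1 / (3 * 0.401) = 0.8312552 cm
L = sqrt(D / Sigma_a)
L = sqrt(0.8312552 / 0.0346)
L = 4.9015 cm

4.9015


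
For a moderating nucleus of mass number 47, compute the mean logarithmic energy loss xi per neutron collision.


xi = 1 + (A-1)^2/(2A) * ln((A-1)/(A+1))
xi = 1 + (47-1)^2/(2*47) * ln((47-1)/(47 +1))
xi = 0.041956

0.041956


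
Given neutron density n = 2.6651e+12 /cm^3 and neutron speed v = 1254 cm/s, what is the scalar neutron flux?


phi = n * v
phi = 2.6651e+12 * 1254
phi = 3.3420e+15 /cm^2/s

3.3420e+15


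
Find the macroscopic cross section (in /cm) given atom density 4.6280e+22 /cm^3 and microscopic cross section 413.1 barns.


Sigma = N * sigma_barns * 1e-24
Sigma = 4.6280e+22 * 413.1 * 1e-24
Sigma = 19.118 /cm

19.118


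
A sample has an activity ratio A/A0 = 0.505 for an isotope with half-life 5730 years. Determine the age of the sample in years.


lambda = ln(2) / t_half = ln(2) / 5730 = 1.209681e-04 /yr
t = -ln(A/A0) / lambda
t = -ln(0.505) / 1.209681e-04
t = 5647.7 yr

5647.7


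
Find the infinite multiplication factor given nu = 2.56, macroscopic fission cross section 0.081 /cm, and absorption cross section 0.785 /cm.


k_inf = nu * Sigma_f / Sigma_a
k_inf = 2.56 * 0.081 / 0.785
k_inf = 0.26415

0.26415


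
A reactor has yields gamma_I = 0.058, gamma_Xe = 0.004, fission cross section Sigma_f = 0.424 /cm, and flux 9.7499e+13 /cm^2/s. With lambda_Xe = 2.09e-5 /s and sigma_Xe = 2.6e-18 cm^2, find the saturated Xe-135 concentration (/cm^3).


Xe_eq = (gamma_I + gamma_Xe) * Sigma_f * phi / (lambda_Xe + sigma_Xe * phi)
Numerator = (0.058 + 0.004) * 0.424 * 9.7499e+13 = 2.563054e+12
Denominator = 2.09e-5 + 2.6e-18 * 9.7499e+13 = 2.743974e-04
Xe_eq = 2.563054e+12 / 2.743974e-04 = 9.3407e+15 /cm^3

9.3407e+15


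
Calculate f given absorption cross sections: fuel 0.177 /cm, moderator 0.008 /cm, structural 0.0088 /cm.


f = Sigma_a_fuel / (Sigma_a_fuel + Sigma_a_mod + Sigma_a_other)
f = 0.177 / (0.177 + 0.008 + 0.0088)
f = 0.91331

0.91331


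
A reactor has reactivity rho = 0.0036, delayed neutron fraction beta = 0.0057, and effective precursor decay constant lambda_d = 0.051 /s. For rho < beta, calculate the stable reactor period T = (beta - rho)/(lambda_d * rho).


T = (beta - rho) / (lambda_d * rho)
T = (0.0057 - 0.0036) / (0.051 * 0.0036)
T = 11.438 s

11.438


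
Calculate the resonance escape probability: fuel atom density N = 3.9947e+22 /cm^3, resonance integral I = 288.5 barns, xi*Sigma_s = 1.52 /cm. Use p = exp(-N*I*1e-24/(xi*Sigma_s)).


p = exp(-N * I * 1e-24 / (xi*Sigma_s))
p = exp(-3.9947e+22 * 288.5 * 1e-24 / 1.52)
p = 5.0952e-04

5.0952e-04


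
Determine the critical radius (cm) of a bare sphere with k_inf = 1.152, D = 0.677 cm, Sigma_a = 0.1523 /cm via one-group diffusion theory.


L^2 = D / Sigma_a = 0.677 / 0.1523 = 4.445174 cm^2
B_m^2 = (k_inf - 1) / L^2 = (1.152 - 1) / 4.445174 = 0.03419439 /cm^2
For a bare sphere: B_g = pi/R, so R_c = pi / sqrt(B_m^2)
R_c = pi / sqrt(0.03419439) = 16.989 cm

16.989


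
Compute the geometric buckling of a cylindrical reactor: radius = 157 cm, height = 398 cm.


B^2 = (2.405/R)^2 + (pi/H)^2
B^2 = (2.405/157)^2 + (pi/398)^2
B^2 = 2.9696e-04 /cm^2

2.9696e-04


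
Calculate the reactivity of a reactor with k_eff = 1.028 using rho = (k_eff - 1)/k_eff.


rho = (k_eff - 1) / k_eff
rho = (1.028 - 1) / 1.028
rho = 0.027237

0.027237


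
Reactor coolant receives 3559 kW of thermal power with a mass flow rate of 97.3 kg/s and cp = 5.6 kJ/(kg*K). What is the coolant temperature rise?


dT = Q / (m_dot * cp)
dT = 3559 / (97.3 * 5.6)
dT = 6.5317 C

6.5317


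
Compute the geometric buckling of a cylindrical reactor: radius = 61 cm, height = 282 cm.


B^2 = (2.405/R)^2 + (pi/H)^2
B^2 = (2.405/61)^2 + (pi/282)^2
B^2 = 0.0016785 /cm^2

0.0016785


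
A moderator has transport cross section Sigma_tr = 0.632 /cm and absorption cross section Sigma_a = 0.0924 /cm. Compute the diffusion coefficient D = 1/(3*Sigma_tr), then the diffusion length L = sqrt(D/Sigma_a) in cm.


D = 1 / (3 * Sigma_tr) = 1 / (3 * 0.632) = 0.5274262 cm
L = sqrt(D / Sigma_a)
L = sqrt(0.5274262 / 0.0924)
L = 2.3892 cm

2.3892


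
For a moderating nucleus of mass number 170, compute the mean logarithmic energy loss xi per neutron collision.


xi = 1 + (A-1)^2/(2A) * ln((A-1)/(A+1))
xi = 1 + (170-1)^2/(2*170) * ln((170-1)/(170 +1))
xi = 0.011719

0.011719


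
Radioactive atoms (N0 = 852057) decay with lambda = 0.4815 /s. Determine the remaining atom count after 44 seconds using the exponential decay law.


N = N0 * exp(-lambda * t)
N = 852057 * exp(-0.4815 * 44)
N = 5.3642e-04

5.3642e-04


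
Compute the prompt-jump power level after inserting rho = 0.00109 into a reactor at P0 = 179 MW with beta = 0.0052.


P1/P0 = beta / (beta - rho)
P1/P0 = 0.0052 / (0.0052 - 0.00109) = 1.265207
P1 = 179 * 1.265207 = 226.47 MW

226.47


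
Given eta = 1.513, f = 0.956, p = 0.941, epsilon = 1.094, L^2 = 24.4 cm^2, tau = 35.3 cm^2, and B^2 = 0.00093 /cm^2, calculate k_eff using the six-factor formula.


k_inf = eta*f*p*eps = 1.513*0.956*0.941*1.094 = 1.489031
P_TNL = 1/(1 + L^2*B^2) = 1/(1 + 24.4*0.00093) = 0.9778115
P_FNL = exp(-B^2*tau) = exp(-0.00093*35.3) = 0.9677040
k_eff = k_inf * P_TNL * P_FNL = 1.489031 * 0.9778115 * 0.9677040
k_eff = 1.4090

1.4090


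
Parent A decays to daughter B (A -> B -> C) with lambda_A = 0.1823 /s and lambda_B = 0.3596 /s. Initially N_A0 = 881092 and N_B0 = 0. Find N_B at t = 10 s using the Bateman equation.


N_B(t) = lambda_A * N_A0 / (lambda_B - lambda_A) * [exp(-lambda_A*t) - exp(-lambda_B*t)]
exp(-0.1823*10) = 0.1615404; exp(-0.3596*10) = 0.02743324
N_B = 0.1823 * 881092 / (0.3596 - 0.1823) * (0.1615404 - 0.02743324)
N_B = 121493

121493


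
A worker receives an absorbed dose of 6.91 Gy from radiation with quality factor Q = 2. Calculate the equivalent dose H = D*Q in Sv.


H = D * Q
H = 6.91 * 2
H = 13.820 Sv

13.820


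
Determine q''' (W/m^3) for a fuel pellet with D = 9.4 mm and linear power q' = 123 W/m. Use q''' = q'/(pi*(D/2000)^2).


r = D / 2 / 1000 = 9.4 / 2 / 1000 = 0.0047 m
q''' = q' / (pi * r^2)
q''' = 123 / (pi * 0.0047^2)
q''' = 1.7724e+06 W/m^3

1.7724e+06


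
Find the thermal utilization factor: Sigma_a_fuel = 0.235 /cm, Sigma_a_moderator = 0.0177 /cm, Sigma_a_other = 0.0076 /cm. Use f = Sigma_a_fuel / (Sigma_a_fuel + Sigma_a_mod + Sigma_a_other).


f = Sigma_a_fuel / (Sigma_a_fuel + Sigma_a_mod + Sigma_a_other)
f = 0.235 / (0.235 + 0.0177 + 0.0076)
f = 0.90280

0.90280


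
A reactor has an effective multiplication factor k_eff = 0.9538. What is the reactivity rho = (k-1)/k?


rho = (k_eff - 1) / k_eff
rho = (0.9538 - 1) / 0.9538
rho = -0.048438

-0.048438


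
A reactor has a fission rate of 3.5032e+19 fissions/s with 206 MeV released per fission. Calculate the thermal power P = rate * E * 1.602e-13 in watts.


P = fission_rate * E_MeV * 1.602e-13
P = 3.5032e+19 * 206 * 1.602e-13
P = 1.1561e+09 W

1.1561e+09


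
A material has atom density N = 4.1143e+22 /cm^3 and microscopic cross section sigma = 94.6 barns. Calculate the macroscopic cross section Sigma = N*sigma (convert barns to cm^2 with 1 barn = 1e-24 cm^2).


Sigma = N * sigma_barns * 1e-24
Sigma = 4.1143e+22 * 94.6 * 1e-24
Sigma = 3.8921 /cm

3.8921


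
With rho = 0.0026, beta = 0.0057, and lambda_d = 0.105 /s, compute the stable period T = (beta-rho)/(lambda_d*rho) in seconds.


T = (beta - rho) / (lambda_d * rho)
T = (0.0057 - 0.0026) / (0.105 * 0.0026)
T = 11.355 s

11.355


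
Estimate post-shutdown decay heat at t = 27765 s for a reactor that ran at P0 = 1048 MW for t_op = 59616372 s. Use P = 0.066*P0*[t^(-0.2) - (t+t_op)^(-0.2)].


P/P0 = 0.066 * [t^(-0.2) - (t + t_op)^(-0.2)]
P/P0 = 0.066 * [27765^(-0.2) - (27765 + 59616372)^(-0.2)]
P/P0 = 0.066 * [0.1292113 - 0.02785393] = 0.006689586
P = 1048 * 0.006689586 = 7.0107 MW

7.0107


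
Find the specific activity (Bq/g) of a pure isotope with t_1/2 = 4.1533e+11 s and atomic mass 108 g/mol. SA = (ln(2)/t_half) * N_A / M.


lambda = ln(2) / t_half = ln(2) / 4.1533e+11 = 1.668907e-12 /s
SA = lambda * N_A / M
SA = 1.668907e-12 * 6.022e23 / 108
SA = 9.3057e+09 Bq/g

9.3057e+09


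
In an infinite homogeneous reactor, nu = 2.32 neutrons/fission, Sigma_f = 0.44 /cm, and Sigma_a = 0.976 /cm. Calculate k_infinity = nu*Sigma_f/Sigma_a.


k_inf = nu * Sigma_f / Sigma_a
k_inf = 2.32 * 0.44 / 0.976
k_inf = 1.0459

1.0459


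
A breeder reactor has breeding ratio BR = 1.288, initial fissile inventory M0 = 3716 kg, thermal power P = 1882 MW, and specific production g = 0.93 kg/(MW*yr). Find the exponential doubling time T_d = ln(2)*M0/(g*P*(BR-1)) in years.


Breeding gain G = BR - 1 = 1.288 - 1 = 0.288
Fissile production rate = g * P * G = 0.93 * 1882 * 0.288 = 504.07488 kg/yr
T_d = ln(2) * M0 / (g * P * G)
T_d = ln(2) * 3716 / 504.07488 = 5.1098 yr

5.1098


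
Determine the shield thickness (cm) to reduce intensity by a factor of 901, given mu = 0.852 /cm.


x = ln(factor) / mu
x = ln(901) / 0.852
x = 7.9853 cm

7.9853


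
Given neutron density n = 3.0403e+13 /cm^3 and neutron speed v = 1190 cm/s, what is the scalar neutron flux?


phi = n * v
phi = 3.0403e+13 * 1190
phi = 3.6180e+16 /cm^2/s

3.6180e+16


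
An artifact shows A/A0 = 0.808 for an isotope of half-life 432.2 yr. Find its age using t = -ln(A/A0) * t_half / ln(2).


lambda = ln(2) / t_half = ln(2) / 432.2 = 0.001603765 /yr
t = -ln(A/A0) / lambda
t = -ln(0.808) / 0.001603765
t = 132.93 yr

132.93


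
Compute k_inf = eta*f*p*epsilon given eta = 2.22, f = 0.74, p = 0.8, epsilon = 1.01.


k_inf = eta * f * p * epsilon
k_inf = 2.22 * 0.74 * 0.8 * 1.01
k_inf = 1.3274

1.3274


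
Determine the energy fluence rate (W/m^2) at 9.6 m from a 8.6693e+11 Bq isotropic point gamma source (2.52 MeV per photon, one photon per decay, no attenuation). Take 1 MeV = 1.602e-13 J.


psi = A * E * 1.602e-13 / (4*pi*r^2)
psi = 8.6693e+11 * 2.52 * 1.602e-13 / (4*pi*9.6^2)
psi = 3.0220e-04 W/m^2

3.0220e-04


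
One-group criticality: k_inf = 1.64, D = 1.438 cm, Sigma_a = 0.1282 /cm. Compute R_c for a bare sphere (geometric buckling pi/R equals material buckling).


L^2 = D / Sigma_a = 1.438 / 0.1282 = 11.21685 cm^2
B_m^2 = (k_inf - 1) / L^2 = (1.64 - 1) / 11.21685 = 0.05705702 /cm^2
For a bare sphere: B_g = pi/R, so R_c = pi / sqrt(B_m^2)
R_c = pi / sqrt(0.05705702) = 13.152 cm

13.152


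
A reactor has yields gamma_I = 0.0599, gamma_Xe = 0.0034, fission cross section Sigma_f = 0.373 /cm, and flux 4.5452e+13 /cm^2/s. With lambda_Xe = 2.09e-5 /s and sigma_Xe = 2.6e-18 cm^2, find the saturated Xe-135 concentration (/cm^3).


Xe_eq = (gamma_I + gamma_Xe) * Sigma_f * phi / (lambda_Xe + sigma_Xe * phi)
Numerator = (0.0599 + 0.0034) * 0.373 * 4.5452e+13 = 1.073163e+12
Denominator = 2.09e-5 + 2.6e-18 * 4.5452e+13 = 1.390752e-04
Xe_eq = 1.073163e+12 / 1.390752e-04 = 7.7164e+15 /cm^3

7.7164e+15


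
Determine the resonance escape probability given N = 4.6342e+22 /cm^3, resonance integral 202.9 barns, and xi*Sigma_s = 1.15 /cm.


p = exp(-N * I * 1e-24 / (xi*Sigma_s))
p = exp(-4.6342e+22 * 202.9 * 1e-24 / 1.15)
p = 2.8123e-04

2.8123e-04


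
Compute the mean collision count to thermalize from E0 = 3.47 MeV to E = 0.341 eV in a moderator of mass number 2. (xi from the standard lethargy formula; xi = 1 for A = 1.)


xi = 1 + (A-1)^2/(2A)*ln((A-1)/(A+1)) = 0.7253469 (for A = 2)
n = ln(E0/E) / xi
n = ln(3.47e6 / 0.341) / 0.7253469
n = ln(1.017595e+07) / 0.7253469 = 22.245

22.245


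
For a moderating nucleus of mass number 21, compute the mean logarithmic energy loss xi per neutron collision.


xi = 1 + (A-1)^2/(2A) * ln((A-1)/(A+1))
xi = 1 + (21-1)^2/(2*21) * ln((21-1)/(21 +1))
xi = 0.092284

0.092284


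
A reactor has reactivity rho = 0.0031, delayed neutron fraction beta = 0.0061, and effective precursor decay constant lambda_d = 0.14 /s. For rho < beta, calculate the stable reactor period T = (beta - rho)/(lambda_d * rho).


T = (beta - rho) / (lambda_d * rho)
T = (0.0061 - 0.0031) / (0.14 * 0.0031)
T = 6.9124 s

6.9124


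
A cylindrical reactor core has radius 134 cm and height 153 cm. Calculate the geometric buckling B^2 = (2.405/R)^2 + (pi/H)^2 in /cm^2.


B^2 = (2.405/R)^2 + (pi/H)^2
B^2 = (2.405/134)^2 + (pi/153)^2
B^2 = 7.4374e-04 /cm^2

7.4374e-04


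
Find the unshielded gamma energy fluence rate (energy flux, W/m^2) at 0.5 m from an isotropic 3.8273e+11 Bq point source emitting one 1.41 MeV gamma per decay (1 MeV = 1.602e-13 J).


psi = A * E * 1.602e-13 / (4*pi*r^2)
psi = 3.8273e+11 * 1.41 * 1.602e-13 / (4*pi*0.5^2)
psi = 0.027518 W/m^2

0.027518


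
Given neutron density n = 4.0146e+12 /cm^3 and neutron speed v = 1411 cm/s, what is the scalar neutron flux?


phi = n * v
phi = 4.0146e+12 * 1411
phi = 5.6646e+15 /cm^2/s

5.6646e+15


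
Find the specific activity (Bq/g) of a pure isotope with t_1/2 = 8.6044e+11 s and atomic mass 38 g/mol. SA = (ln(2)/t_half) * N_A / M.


lambda = ln(2) / t_half = ln(2) / 8.6044e+11 = 8.055729e-13 /s
SA = lambda * N_A / M
SA = 8.055729e-13 * 6.022e23 / 38
SA = 1.2766e+10 Bq/g

1.2766e+10


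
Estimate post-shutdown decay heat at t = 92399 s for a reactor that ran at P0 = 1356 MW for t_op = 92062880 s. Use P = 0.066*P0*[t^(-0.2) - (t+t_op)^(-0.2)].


P/P0 = 0.066 * [t^(-0.2) - (t + t_op)^(-0.2)]
P/P0 = 0.066 * [92399^(-0.2) - (92399 + 92062880)^(-0.2)]
P/P0 = 0.066 * [0.1015936 - 0.02553265] = 0.005020023
P = 1356 * 0.005020023 = 6.8072 MW

6.8072


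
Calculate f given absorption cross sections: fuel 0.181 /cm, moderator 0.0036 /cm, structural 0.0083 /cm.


f = Sigma_a_fuel / (Sigma_a_fuel + Sigma_a_mod + Sigma_a_other)
f = 0.181 / (0.181 + 0.0036 + 0.0083)
f = 0.93831

0.93831


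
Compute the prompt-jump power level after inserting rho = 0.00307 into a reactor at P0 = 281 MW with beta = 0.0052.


P1/P0 = beta / (beta - rho)
P1/P0 = 0.0052 / (0.0052 - 0.00307) = 2.441315
P1 = 281 * 2.441315 = 686.01 MW

686.01


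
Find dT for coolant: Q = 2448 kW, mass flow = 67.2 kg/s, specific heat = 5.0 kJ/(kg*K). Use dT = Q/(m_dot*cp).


dT = Q / (m_dot * cp)
dT = 2448 / (67.2 * 5.0)
dT = 7.2857 C

7.2857


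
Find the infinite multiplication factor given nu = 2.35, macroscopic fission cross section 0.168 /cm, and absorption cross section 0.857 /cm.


k_inf = nu * Sigma_f / Sigma_a
k_inf = 2.35 * 0.168 / 0.857
k_inf = 0.46068

0.46068


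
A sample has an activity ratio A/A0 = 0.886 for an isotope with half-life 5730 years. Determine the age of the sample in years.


lambda = ln(2) / t_half = ln(2) / 5730 = 1.209681e-04 /yr
t = -ln(A/A0) / lambda
t = -ln(0.886) / 1.209681e-04
t = 1000.6 yr

1000.6


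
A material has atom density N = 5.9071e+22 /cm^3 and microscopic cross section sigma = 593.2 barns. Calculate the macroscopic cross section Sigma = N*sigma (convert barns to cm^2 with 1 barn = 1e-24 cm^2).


Sigma = N * sigma_barns * 1e-24
Sigma = 5.9071e+22 * 593.2 * 1e-24
Sigma = 35.041 /cm

35.041


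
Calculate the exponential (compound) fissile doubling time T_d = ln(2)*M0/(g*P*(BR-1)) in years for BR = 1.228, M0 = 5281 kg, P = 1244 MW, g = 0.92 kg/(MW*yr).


Breeding gain G = BR - 1 = 1.228 - 1 = 0.228
Fissile production rate = g * P * G = 0.92 * 1244 * 0.228 = 260.94144 kg/yr
T_d = ln(2) * M0 / (g * P * G)
T_d = ln(2) * 5281 / 260.94144 = 14.028 yr

14.028


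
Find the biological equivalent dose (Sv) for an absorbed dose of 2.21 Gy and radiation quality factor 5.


H = D * Q
H = 2.21 * 5
H = 11.050 Sv

11.050


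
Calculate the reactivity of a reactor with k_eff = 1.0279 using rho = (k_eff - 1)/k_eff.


rho = (k_eff - 1) / k_eff
rho = (1.0279 - 1) / 1.0279
rho = 0.027143

0.027143


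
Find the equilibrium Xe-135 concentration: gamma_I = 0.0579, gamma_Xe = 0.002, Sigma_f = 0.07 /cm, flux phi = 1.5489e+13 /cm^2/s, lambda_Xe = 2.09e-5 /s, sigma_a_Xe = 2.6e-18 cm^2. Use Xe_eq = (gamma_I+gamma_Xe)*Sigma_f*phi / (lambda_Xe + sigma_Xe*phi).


Xe_eq = (gamma_I + gamma_Xe) * Sigma_f * phi / (lambda_Xe + sigma_Xe * phi)
Numerator = (0.0579 + 0.002) * 0.07 * 1.5489e+13 = 6.494538e+10
Denominator = 2.09e-5 + 2.6e-18 * 1.5489e+13 = 6.117140e-05
Xe_eq = 6.494538e+10 / 6.117140e-05 = 1.0617e+15 /cm^3

1.0617e+15


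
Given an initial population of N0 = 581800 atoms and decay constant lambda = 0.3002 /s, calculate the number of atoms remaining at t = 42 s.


N = N0 * exp(-lambda * t)
N = 581800 * exp(-0.3002 * 42)
N = 1.9454

1.9454


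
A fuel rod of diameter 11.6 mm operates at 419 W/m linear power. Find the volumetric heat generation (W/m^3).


r = D / 2 / 1000 = 11.6 / 2 / 1000 = 0.0058 m
q''' = q' / (pi * r^2)
q''' = 419 / (pi * 0.0058^2)
q''' = 3.9647e+06 W/m^3

3.9647e+06


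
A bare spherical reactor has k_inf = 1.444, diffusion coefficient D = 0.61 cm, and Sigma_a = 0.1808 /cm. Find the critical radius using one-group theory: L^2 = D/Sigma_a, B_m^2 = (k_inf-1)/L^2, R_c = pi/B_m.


L^2 = D / Sigma_a = 0.61 / 0.1808 = 3.373894 cm^2
B_m^2 = (k_inf - 1) / L^2 = (1.444 - 1) / 3.373894 = 0.1315987 /cm^2
For a bare sphere: B_g = pi/R, so R_c = pi / sqrt(B_m^2)
R_c = pi / sqrt(0.1315987) = 8.6601 cm

8.6601


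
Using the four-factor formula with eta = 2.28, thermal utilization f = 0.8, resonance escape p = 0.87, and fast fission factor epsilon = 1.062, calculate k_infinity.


k_inf = eta * f * p * epsilon
k_inf = 2.28 * 0.8 * 0.87 * 1.062
k_inf = 1.6853

1.6853


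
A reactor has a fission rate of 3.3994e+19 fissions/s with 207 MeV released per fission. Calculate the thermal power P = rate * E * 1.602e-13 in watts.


P = fission_rate * E_MeV * 1.602e-13
P = 3.3994e+19 * 207 * 1.602e-13
P = 1.1273e+09 W

1.1273e+09


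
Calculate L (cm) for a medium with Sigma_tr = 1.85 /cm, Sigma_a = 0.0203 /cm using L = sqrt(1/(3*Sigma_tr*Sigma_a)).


D = 1 / (3 * Sigma_tr) = 1 / (3 * 1.85) = 0.1801802 cm
L = sqrt(D / Sigma_a)
L = sqrt(0.1801802 / 0.0203)
L = 2.9792 cm

2.9792


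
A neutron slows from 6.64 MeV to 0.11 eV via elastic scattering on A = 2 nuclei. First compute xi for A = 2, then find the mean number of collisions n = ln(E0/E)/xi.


xi = 1 + (A-1)^2/(2A)*ln((A-1)/(A+1)) = 0.7253469 (for A = 2)
n = ln(E0/E) / xi
n = ln(6.64e6 / 0.11) / 0.7253469
n = ln(6.036364e+07) / 0.7253469 = 24.700

24.700


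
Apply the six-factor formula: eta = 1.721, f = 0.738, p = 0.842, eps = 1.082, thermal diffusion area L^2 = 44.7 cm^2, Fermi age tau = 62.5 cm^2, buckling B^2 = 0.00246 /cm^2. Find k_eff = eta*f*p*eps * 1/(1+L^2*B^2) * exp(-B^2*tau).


k_inf = eta*f*p*eps = 1.721*0.738*0.842*1.082 = 1.157115
P_TNL = 1/(1 + L^2*B^2) = 1/(1 + 44.7*0.00246) = 0.9009317
P_FNL = exp(-B^2*tau) = exp(-0.00246*62.5) = 0.8574864
k_eff = k_inf * P_TNL * P_FNL = 1.157115 * 0.9009317 * 0.8574864
k_eff = 0.89391

0.89391


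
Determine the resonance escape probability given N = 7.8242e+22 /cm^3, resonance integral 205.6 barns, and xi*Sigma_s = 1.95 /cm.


p = exp(-N * I * 1e-24 / (xi*Sigma_s))
p = exp(-7.8242e+22 * 205.6 * 1e-24 / 1.95)
p = 2.6139e-04

2.6139e-04


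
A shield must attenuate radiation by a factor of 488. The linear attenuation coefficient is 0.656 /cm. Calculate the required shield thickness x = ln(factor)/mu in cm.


x = ln(factor) / mu
x = ln(488) / 0.656
x = 9.4365 cm

9.4365
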